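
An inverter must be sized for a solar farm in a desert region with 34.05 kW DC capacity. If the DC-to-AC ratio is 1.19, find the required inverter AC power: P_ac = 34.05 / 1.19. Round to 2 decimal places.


The inverter AC capacity is determined by the DC/AC ratio.
Given: P_dc = 34.05 kW, DC/AC ratio = 1.19
P_ac = P_dc / ratio = 34.05 / 1.19
P_ac = 28.61 kW

28.61


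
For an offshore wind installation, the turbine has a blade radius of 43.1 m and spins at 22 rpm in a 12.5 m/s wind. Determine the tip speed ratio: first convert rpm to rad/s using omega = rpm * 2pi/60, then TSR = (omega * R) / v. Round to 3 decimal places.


Convert rotational speed to rad/s:
  omega = 22 * 2 * pi / 60 = 2.3038 rad/s
Compute tip speed:
  v_tip = omega * R = 2.3038 * 43.1 = 99.295 m/s
Tip speed ratio:
  TSR = v_tip / v_wind = 99.295 / 12.5 = 7.944

7.944


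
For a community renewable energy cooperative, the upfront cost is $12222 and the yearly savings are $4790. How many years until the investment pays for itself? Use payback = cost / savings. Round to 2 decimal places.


Simple payback period = initial cost / annual savings
Payback = 12222 / 4790
Payback = 2.55 years

2.55


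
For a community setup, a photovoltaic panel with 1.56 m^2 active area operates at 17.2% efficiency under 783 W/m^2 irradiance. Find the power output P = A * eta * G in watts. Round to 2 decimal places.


Use the solar power formula P = A * eta * G.
Given: A = 1.56 m^2, eta = 0.172, G = 783 W/m^2
P = 1.56 * 0.172 * 783
P = 210.09 W

210.09


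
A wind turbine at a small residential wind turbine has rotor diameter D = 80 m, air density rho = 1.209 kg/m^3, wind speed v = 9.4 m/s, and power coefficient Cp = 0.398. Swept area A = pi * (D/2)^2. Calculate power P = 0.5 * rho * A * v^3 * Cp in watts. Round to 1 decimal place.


Step 1 -- Compute swept area:
  A = pi * (D/2)^2 = pi * (80/2)^2 = 5026.55 m^2
Step 2 -- Apply wind power equation:
  P = 0.5 * rho * A * v^3 * Cp
  v^3 = 9.4^3 = 830.584
  P = 0.5 * 1.209 * 5026.55 * 830.584 * 0.398
  P = 1004460.3 W

1004460.3


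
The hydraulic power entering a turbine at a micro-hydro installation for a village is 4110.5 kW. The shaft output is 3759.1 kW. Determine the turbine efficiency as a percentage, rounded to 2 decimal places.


Turbine efficiency = (output power / input power) * 100
eta = (3759.1 / 4110.5) * 100
eta = 91.45%

91.45


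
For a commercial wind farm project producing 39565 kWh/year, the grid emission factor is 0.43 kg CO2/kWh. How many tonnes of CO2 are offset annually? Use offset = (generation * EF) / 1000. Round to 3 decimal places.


CO2 offset in kg = generation * emission_factor
CO2 offset = 39565 * 0.43 = 17012.95 kg
Convert to tonnes:
  CO2 offset = 17012.95 / 1000 = 17.013 tonnes

17.013


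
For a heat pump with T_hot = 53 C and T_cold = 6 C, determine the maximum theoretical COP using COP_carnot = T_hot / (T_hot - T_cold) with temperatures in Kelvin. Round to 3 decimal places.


Convert to Kelvin:
  T_hot = 53 + 273.15 = 326.15 K
  T_cold = 6 + 273.15 = 279.15 K
Apply Carnot COP formula:
  COP = T_hot_K / (T_hot_K - T_cold_K) = 326.15 / 47.0
  COP = 6.939

6.939


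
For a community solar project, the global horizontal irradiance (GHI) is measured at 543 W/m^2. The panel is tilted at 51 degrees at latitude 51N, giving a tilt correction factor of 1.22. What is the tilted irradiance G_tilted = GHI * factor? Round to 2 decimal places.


Identify the given values:
  GHI = 543 W/m^2, tilt correction factor = 1.22
Apply the formula G_tilted = GHI * factor:
  G_tilted = 543 * 1.22
  G_tilted = 662.46 W/m^2

662.46


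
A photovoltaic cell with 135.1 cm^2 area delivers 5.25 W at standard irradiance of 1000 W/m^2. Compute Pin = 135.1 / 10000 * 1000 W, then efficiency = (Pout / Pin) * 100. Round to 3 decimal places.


First compute the input power:
  Pin = area_cm2 / 10000 * G = 135.1 / 10000 * 1000 = 13.51 W
Then compute efficiency:
  Efficiency = (Pout / Pin) * 100 = (5.25 / 13.51) * 100
  Efficiency = 38.860%

38.860


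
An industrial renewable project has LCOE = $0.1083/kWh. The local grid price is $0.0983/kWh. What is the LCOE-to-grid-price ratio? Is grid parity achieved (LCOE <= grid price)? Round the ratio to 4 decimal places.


Compare LCOE to grid price:
  LCOE = $0.1083/kWh, Grid price = $0.0983/kWh
  Ratio = LCOE / grid_price = 0.1083 / 0.0983 = 1.1017
  Grid parity achieved (ratio <= 1)? no

1.1017


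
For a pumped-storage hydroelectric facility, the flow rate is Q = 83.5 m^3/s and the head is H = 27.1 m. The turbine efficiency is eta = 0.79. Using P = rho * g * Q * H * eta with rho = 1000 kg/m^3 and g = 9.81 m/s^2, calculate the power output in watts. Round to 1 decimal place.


Apply the hydropower formula P = rho * g * Q * H * eta
rho * g = 1000 * 9.81 = 9810.0
P = 9810.0 * 83.5 * 27.1 * 0.79
P = 17536861.2 W

17536861.2


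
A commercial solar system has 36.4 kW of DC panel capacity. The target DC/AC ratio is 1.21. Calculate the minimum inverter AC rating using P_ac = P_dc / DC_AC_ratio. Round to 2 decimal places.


The inverter AC capacity is determined by the DC/AC ratio.
Given: P_dc = 36.4 kW, DC/AC ratio = 1.21
P_ac = P_dc / ratio = 36.4 / 1.21
P_ac = 30.08 kW

30.08


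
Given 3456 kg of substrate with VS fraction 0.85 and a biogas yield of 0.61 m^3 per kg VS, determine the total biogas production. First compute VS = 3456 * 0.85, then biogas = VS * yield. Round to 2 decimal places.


Compute volatile solids:
  VS = mass * VS_fraction = 3456 * 0.85 = 2937.6 kg
Calculate biogas volume:
  Biogas = VS * specific_yield = 2937.6 * 0.61
  Biogas = 1791.94 m^3

1791.94


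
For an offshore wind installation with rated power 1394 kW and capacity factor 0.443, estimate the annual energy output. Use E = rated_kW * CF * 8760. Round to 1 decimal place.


Annual energy = rated_kW * capacity_factor * hours_per_year
Given: P_rated = 1394 kW, CF = 0.443, hours = 8760
E = 1394 * 0.443 * 8760
E = 5409667.9 kWh

5409667.9


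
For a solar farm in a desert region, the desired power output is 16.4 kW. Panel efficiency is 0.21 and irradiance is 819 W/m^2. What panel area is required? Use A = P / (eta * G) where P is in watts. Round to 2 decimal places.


Convert target power to watts: P = 16.4 * 1000 = 16400.0 W
Compute denominator: eta * G = 0.21 * 819 = 171.99
Required area A = P / (eta * G) = 16400.0 / 171.99
A = 95.35 m^2

95.35


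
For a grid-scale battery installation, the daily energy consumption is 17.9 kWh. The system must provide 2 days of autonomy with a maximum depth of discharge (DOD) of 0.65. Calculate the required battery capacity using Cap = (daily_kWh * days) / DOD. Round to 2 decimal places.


Total energy needed = daily * days = 17.9 * 2 = 35.8 kWh
Account for depth of discharge:
  Cap = total_energy / DOD = 35.8 / 0.65
  Cap = 55.08 kWh

55.08


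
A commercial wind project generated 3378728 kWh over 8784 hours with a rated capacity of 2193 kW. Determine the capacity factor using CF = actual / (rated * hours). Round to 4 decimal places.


Capacity factor = actual output / maximum possible output
Maximum possible = rated * hours = 2193 * 8784 = 19263312 kWh
CF = 3378728 / 19263312
CF = 0.1754

0.1754


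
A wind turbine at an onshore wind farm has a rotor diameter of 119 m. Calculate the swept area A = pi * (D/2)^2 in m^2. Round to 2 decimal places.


Compute the rotor radius:
  r = D / 2 = 119 / 2 = 59.5 m
Calculate swept area:
  A = pi * r^2 = pi * 59.5^2
  A = 11122.02 m^2

11122.02


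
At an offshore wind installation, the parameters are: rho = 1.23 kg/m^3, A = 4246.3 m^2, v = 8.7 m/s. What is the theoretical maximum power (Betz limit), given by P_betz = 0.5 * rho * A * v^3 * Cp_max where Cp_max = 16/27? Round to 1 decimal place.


The Betz coefficient Cp_max = 16/27 = 0.5926
v^3 = 8.7^3 = 658.503
P_betz = 0.5 * rho * A * v^3 * Cp_max
P_betz = 0.5 * 1.23 * 4246.3 * 658.503 * 0.5926
P_betz = 1019060.0 W

1019060.0


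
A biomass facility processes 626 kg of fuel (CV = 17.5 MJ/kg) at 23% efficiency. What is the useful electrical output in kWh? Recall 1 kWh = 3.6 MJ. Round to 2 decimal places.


Total energy = mass * CV = 626 * 17.5 = 10955.0 MJ
Useful energy = total * eta = 10955.0 * 0.23 = 2519.65 MJ
Convert to kWh: 2519.65 / 3.6
Useful energy = 699.90 kWh

699.90


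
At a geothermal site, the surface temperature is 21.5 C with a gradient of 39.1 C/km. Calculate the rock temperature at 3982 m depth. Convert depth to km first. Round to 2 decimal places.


Convert depth to km: 3982 / 1000 = 3.982 km
Temperature increase = gradient * depth_km = 39.1 * 3.982 = 155.7 C
Temperature at depth = T_surface + delta_T = 21.5 + 155.7
T = 177.20 C

177.20


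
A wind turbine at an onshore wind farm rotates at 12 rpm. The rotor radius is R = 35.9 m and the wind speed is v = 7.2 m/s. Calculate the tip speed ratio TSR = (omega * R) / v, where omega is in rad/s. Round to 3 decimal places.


Convert rotational speed to rad/s:
  omega = 12 * 2 * pi / 60 = 1.2566 rad/s
Compute tip speed:
  v_tip = omega * R = 1.2566 * 35.9 = 45.113 m/s
Tip speed ratio:
  TSR = v_tip / v_wind = 45.113 / 7.2 = 6.266

6.266


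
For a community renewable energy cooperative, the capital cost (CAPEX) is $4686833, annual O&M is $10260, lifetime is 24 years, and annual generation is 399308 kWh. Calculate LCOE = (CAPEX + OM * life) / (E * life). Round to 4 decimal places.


Total cost = CAPEX + OM * lifetime = 4686833 + 10260 * 24 = 4686833 + 246240 = 4933073
Total generation = annual * lifetime = 399308 * 24 = 9583392 kWh
LCOE = 4933073 / 9583392
LCOE = 0.5148 $/kWh

0.5148


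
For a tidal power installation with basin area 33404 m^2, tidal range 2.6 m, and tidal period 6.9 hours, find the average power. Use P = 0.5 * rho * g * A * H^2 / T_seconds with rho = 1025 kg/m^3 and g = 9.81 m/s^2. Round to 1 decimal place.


Convert period to seconds: T = 6.9 * 3600 = 24840.0 s
H^2 = 2.6^2 = 6.76
P = 0.5 * rho * g * A * H^2 / T
P = 0.5 * 1025 * 9.81 * 33404 * 6.76 / 24840.0
P = 45704.2 W

45704.2


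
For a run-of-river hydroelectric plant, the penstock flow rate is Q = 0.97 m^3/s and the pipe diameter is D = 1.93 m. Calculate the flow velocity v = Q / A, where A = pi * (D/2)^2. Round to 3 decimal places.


Compute pipe cross-sectional area:
  A = pi * (D/2)^2 = pi * (1.93/2)^2 = 2.9255 m^2
Calculate velocity:
  v = Q / A = 0.97 / 2.9255
  v = 0.332 m/s

0.332


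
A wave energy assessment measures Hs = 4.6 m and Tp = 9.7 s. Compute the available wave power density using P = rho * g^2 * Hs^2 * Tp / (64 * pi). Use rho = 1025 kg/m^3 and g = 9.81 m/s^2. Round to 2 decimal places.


Apply wave power formula:
  g^2 = 9.81^2 = 96.2361
  Hs^2 = 4.6^2 = 21.16
  Numerator = rho * g^2 * Hs^2 * Tp = 1025 * 96.2361 * 21.16 * 9.7 = 20246468.3
  Denominator = 64 * pi = 201.0619
  P = 20246468.3 / 201.0619 = 100697.67 W/m

100697.67


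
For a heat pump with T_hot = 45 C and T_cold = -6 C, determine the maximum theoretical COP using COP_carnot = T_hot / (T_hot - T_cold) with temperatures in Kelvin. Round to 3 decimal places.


Convert to Kelvin:
  T_hot = 45 + 273.15 = 318.15 K
  T_cold = -6 + 273.15 = 267.15 K
Apply Carnot COP formula:
  COP = T_hot_K / (T_hot_K - T_cold_K) = 318.15 / 51.0
  COP = 6.238

6.238


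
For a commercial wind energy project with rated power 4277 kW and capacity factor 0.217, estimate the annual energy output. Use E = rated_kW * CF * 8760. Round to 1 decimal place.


Annual energy = rated_kW * capacity_factor * hours_per_year
Given: P_rated = 4277 kW, CF = 0.217, hours = 8760
E = 4277 * 0.217 * 8760
E = 8130234.8 kWh

8130234.8


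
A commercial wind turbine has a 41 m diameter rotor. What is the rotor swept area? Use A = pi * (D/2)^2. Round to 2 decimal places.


Compute the rotor radius:
  r = D / 2 = 41 / 2 = 20.5 m
Calculate swept area:
  A = pi * r^2 = pi * 20.5^2
  A = 1320.25 m^2

1320.25


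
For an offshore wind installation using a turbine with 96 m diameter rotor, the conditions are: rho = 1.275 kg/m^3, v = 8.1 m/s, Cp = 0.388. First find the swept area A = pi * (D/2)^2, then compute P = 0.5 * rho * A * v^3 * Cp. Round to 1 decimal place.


Step 1 -- Compute swept area:
  A = pi * (D/2)^2 = pi * (96/2)^2 = 7238.23 m^2
Step 2 -- Apply wind power equation:
  P = 0.5 * rho * A * v^3 * Cp
  v^3 = 8.1^3 = 531.441
  P = 0.5 * 1.275 * 7238.23 * 531.441 * 0.388
  P = 951479.2 W

951479.2


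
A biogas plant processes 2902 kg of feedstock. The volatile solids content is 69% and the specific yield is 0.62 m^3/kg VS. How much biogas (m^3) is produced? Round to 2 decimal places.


Compute volatile solids:
  VS = mass * VS_fraction = 2902 * 0.69 = 2002.38 kg
Calculate biogas volume:
  Biogas = VS * specific_yield = 2002.38 * 0.62
  Biogas = 1241.48 m^3

1241.48


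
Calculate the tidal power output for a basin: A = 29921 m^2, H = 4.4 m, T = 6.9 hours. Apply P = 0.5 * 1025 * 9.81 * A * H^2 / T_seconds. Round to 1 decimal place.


Convert period to seconds: T = 6.9 * 3600 = 24840.0 s
H^2 = 4.4^2 = 19.36
P = 0.5 * rho * g * A * H^2 / T
P = 0.5 * 1025 * 9.81 * 29921 * 19.36 / 24840.0
P = 117244.6 W

117244.6


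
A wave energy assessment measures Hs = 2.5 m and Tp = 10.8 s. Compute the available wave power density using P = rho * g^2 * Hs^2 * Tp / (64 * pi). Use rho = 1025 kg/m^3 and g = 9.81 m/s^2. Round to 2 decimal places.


Apply wave power formula:
  g^2 = 9.81^2 = 96.2361
  Hs^2 = 2.5^2 = 6.25
  Numerator = rho * g^2 * Hs^2 * Tp = 1025 * 96.2361 * 6.25 * 10.8 = 6658335.17
  Denominator = 64 * pi = 201.0619
  P = 6658335.17 / 201.0619 = 33115.84 W/m

33115.84


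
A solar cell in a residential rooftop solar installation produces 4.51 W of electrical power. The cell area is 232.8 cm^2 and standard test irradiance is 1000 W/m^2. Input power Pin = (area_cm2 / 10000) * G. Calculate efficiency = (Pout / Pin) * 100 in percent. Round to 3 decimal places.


First compute the input power:
  Pin = area_cm2 / 10000 * G = 232.8 / 10000 * 1000 = 23.28 W
Then compute efficiency:
  Efficiency = (Pout / Pin) * 100 = (4.51 / 23.28) * 100
  Efficiency = 19.373%

19.373


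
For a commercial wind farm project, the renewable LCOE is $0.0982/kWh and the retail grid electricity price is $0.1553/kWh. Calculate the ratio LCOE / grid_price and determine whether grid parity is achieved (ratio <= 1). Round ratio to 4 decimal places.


Compare LCOE to grid price:
  LCOE = $0.0982/kWh, Grid price = $0.1553/kWh
  Ratio = LCOE / grid_price = 0.0982 / 0.1553 = 0.6323
  Grid parity achieved (ratio <= 1)? yes

0.6323


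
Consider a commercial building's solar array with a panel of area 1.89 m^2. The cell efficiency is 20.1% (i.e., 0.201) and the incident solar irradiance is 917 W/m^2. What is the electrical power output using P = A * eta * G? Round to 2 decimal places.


Use the solar power formula P = A * eta * G.
Given: A = 1.89 m^2, eta = 0.201, G = 917 W/m^2
P = 1.89 * 0.201 * 917
P = 348.36 W

348.36


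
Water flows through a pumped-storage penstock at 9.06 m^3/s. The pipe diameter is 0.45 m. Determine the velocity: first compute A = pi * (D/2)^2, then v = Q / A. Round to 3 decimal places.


Compute pipe cross-sectional area:
  A = pi * (D/2)^2 = pi * (0.45/2)^2 = 0.159 m^2
Calculate velocity:
  v = Q / A = 9.06 / 0.159
  v = 56.966 m/s

56.966


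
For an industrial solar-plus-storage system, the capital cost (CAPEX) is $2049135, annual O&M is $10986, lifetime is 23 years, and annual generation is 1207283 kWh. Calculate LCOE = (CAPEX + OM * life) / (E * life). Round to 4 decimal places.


Total cost = CAPEX + OM * lifetime = 2049135 + 10986 * 23 = 2049135 + 252678 = 2301813
Total generation = annual * lifetime = 1207283 * 23 = 27767509 kWh
LCOE = 2301813 / 27767509
LCOE = 0.0829 $/kWh

0.0829


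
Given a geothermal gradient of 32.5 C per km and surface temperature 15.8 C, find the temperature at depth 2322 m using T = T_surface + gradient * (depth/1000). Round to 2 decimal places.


Convert depth to km: 2322 / 1000 = 2.322 km
Temperature increase = gradient * depth_km = 32.5 * 2.322 = 75.47 C
Temperature at depth = T_surface + delta_T = 15.8 + 75.47
T = 91.27 C

91.27


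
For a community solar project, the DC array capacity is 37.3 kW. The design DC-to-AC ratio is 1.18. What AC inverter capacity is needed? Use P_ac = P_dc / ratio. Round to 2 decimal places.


The inverter AC capacity is determined by the DC/AC ratio.
Given: P_dc = 37.3 kW, DC/AC ratio = 1.18
P_ac = P_dc / ratio = 37.3 / 1.18
P_ac = 31.61 kW

31.61


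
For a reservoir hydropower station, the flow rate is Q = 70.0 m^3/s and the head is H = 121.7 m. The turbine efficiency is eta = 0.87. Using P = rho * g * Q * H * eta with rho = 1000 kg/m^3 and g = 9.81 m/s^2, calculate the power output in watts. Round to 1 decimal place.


Apply the hydropower formula P = rho * g * Q * H * eta
rho * g = 1000 * 9.81 = 9810.0
P = 9810.0 * 70.0 * 121.7 * 0.87
P = 72707109.3 W

72707109.3


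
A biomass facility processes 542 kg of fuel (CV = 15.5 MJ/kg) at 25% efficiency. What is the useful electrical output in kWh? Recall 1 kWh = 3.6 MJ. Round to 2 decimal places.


Total energy = mass * CV = 542 * 15.5 = 8401.0 MJ
Useful energy = total * eta = 8401.0 * 0.25 = 2100.25 MJ
Convert to kWh: 2100.25 / 3.6
Useful energy = 583.40 kWh

583.40


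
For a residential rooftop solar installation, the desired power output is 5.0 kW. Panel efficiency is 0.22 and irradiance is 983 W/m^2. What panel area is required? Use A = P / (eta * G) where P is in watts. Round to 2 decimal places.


Convert target power to watts: P = 5.0 * 1000 = 5000.0 W
Compute denominator: eta * G = 0.22 * 983 = 216.26
Required area A = P / (eta * G) = 5000.0 / 216.26
A = 23.12 m^2

23.12


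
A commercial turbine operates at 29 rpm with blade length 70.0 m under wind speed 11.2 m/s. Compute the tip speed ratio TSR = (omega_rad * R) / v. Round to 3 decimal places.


Convert rotational speed to rad/s:
  omega = 29 * 2 * pi / 60 = 3.0369 rad/s
Compute tip speed:
  v_tip = omega * R = 3.0369 * 70.0 = 212.581 m/s
Tip speed ratio:
  TSR = v_tip / v_wind = 212.581 / 11.2 = 18.980

18.980


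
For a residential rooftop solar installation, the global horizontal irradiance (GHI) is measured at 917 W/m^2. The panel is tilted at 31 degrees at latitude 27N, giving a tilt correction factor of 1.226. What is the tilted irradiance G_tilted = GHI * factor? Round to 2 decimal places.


Identify the given values:
  GHI = 917 W/m^2, tilt correction factor = 1.226
Apply the formula G_tilted = GHI * factor:
  G_tilted = 917 * 1.226
  G_tilted = 1124.24 W/m^2

1124.24


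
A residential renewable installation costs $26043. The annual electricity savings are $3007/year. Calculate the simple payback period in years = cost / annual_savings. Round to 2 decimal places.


Simple payback period = initial cost / annual savings
Payback = 26043 / 3007
Payback = 8.66 years

8.66


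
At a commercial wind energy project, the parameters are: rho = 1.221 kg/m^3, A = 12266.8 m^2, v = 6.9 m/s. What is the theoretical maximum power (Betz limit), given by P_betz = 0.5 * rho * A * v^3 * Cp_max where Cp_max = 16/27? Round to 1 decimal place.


The Betz coefficient Cp_max = 16/27 = 0.5926
v^3 = 6.9^3 = 328.509
P_betz = 0.5 * rho * A * v^3 * Cp_max
P_betz = 0.5 * 1.221 * 12266.8 * 328.509 * 0.5926
P_betz = 1457875.5 W

1457875.5


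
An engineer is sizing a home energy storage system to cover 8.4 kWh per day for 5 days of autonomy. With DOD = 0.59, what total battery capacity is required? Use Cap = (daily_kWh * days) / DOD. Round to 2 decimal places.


Total energy needed = daily * days = 8.4 * 5 = 42.0 kWh
Account for depth of discharge:
  Cap = total_energy / DOD = 42.0 / 0.59
  Cap = 71.19 kWh

71.19


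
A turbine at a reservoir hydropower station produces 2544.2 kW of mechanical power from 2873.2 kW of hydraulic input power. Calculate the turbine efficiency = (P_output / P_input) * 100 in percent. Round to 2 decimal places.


Turbine efficiency = (output power / input power) * 100
eta = (2544.2 / 2873.2) * 100
eta = 88.55%

88.55


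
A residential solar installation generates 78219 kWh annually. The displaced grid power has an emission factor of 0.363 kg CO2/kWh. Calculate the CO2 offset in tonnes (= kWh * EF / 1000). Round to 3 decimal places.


CO2 offset in kg = generation * emission_factor
CO2 offset = 78219 * 0.363 = 28393.5 kg
Convert to tonnes:
  CO2 offset = 28393.5 / 1000 = 28.393 tonnes

28.393


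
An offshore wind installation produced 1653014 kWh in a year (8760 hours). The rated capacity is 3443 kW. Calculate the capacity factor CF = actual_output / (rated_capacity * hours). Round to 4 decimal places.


Capacity factor = actual output / maximum possible output
Maximum possible = rated * hours = 3443 * 8760 = 30160680 kWh
CF = 1653014 / 30160680
CF = 0.0548

0.0548


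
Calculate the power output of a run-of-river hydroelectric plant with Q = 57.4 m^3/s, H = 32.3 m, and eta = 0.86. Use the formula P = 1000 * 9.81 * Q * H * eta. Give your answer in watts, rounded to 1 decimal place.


Apply the hydropower formula P = rho * g * Q * H * eta
rho * g = 1000 * 9.81 = 9810.0
P = 9810.0 * 57.4 * 32.3 * 0.86
P = 15641625.1 W

15641625.1


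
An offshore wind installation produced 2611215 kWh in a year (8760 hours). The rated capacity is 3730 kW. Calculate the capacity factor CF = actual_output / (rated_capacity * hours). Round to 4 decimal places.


Capacity factor = actual output / maximum possible output
Maximum possible = rated * hours = 3730 * 8760 = 32674800 kWh
CF = 2611215 / 32674800
CF = 0.0799

0.0799


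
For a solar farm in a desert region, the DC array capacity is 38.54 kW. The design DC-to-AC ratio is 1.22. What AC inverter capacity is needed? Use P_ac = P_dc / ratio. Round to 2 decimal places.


The inverter AC capacity is determined by the DC/AC ratio.
Given: P_dc = 38.54 kW, DC/AC ratio = 1.22
P_ac = P_dc / ratio = 38.54 / 1.22
P_ac = 31.59 kW

31.59


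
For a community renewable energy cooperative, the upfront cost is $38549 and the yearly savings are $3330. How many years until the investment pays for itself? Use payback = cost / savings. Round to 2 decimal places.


Simple payback period = initial cost / annual savings
Payback = 38549 / 3330
Payback = 11.58 years

11.58


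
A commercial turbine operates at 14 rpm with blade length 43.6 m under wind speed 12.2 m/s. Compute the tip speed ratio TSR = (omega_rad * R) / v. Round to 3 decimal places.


Convert rotational speed to rad/s:
  omega = 14 * 2 * pi / 60 = 1.4661 rad/s
Compute tip speed:
  v_tip = omega * R = 1.4661 * 43.6 = 63.921 m/s
Tip speed ratio:
  TSR = v_tip / v_wind = 63.921 / 12.2 = 5.239

5.239


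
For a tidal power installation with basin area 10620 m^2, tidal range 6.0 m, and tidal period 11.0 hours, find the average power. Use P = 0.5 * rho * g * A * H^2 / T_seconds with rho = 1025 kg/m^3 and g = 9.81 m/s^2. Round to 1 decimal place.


Convert period to seconds: T = 11.0 * 3600 = 39600.0 s
H^2 = 6.0^2 = 36.0
P = 0.5 * rho * g * A * H^2 / T
P = 0.5 * 1025 * 9.81 * 10620 * 36.0 / 39600.0
P = 48539.4 W

48539.4


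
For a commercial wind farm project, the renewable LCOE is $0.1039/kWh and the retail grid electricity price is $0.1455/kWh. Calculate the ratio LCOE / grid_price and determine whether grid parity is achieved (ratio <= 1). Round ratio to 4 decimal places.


Compare LCOE to grid price:
  LCOE = $0.1039/kWh, Grid price = $0.1455/kWh
  Ratio = LCOE / grid_price = 0.1039 / 0.1455 = 0.7141
  Grid parity achieved (ratio <= 1)? yes

0.7141


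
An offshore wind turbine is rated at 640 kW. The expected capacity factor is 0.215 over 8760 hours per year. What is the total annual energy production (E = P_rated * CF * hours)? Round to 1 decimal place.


Annual energy = rated_kW * capacity_factor * hours_per_year
Given: P_rated = 640 kW, CF = 0.215, hours = 8760
E = 640 * 0.215 * 8760
E = 1205376.0 kWh

1205376.0


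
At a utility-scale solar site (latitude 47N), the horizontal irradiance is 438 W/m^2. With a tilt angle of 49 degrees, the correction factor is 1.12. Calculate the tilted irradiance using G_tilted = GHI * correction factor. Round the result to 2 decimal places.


Identify the given values:
  GHI = 438 W/m^2, tilt correction factor = 1.12
Apply the formula G_tilted = GHI * factor:
  G_tilted = 438 * 1.12
  G_tilted = 490.56 W/m^2

490.56


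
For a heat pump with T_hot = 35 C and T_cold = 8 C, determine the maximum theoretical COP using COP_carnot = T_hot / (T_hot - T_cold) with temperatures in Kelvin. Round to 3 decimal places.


Convert to Kelvin:
  T_hot = 35 + 273.15 = 308.15 K
  T_cold = 8 + 273.15 = 281.15 K
Apply Carnot COP formula:
  COP = T_hot_K / (T_hot_K - T_cold_K) = 308.15 / 27.0
  COP = 11.413

11.413


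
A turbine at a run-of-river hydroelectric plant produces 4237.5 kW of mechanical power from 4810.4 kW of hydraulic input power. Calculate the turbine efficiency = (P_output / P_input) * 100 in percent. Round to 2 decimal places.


Turbine efficiency = (output power / input power) * 100
eta = (4237.5 / 4810.4) * 100
eta = 88.09%

88.09


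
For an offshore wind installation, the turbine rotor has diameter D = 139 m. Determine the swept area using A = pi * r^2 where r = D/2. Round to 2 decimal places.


Compute the rotor radius:
  r = D / 2 = 139 / 2 = 69.5 m
Calculate swept area:
  A = pi * r^2 = pi * 69.5^2
  A = 15174.68 m^2

15174.68


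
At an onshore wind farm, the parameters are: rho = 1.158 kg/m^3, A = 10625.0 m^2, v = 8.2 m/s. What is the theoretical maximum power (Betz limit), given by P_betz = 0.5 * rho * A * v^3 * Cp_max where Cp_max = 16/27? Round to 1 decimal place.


The Betz coefficient Cp_max = 16/27 = 0.5926
v^3 = 8.2^3 = 551.368
P_betz = 0.5 * rho * A * v^3 * Cp_max
P_betz = 0.5 * 1.158 * 10625.0 * 551.368 * 0.5926
P_betz = 2010042.7 W

2010042.7


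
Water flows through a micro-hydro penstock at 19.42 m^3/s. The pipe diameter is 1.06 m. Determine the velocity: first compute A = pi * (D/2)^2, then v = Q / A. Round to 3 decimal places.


Compute pipe cross-sectional area:
  A = pi * (D/2)^2 = pi * (1.06/2)^2 = 0.8825 m^2
Calculate velocity:
  v = Q / A = 19.42 / 0.8825
  v = 22.006 m/s

22.006


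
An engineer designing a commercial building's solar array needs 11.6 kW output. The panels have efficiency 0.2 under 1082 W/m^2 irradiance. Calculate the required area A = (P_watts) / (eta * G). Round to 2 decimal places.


Convert target power to watts: P = 11.6 * 1000 = 11600.0 W
Compute denominator: eta * G = 0.2 * 1082 = 216.4
Required area A = P / (eta * G) = 11600.0 / 216.4
A = 53.60 m^2

53.60


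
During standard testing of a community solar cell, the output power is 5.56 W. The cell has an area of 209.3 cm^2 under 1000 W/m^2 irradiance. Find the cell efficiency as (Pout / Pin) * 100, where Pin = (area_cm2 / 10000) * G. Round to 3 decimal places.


First compute the input power:
  Pin = area_cm2 / 10000 * G = 209.3 / 10000 * 1000 = 20.93 W
Then compute efficiency:
  Efficiency = (Pout / Pin) * 100 = (5.56 / 20.93) * 100
  Efficiency = 26.565%

26.565


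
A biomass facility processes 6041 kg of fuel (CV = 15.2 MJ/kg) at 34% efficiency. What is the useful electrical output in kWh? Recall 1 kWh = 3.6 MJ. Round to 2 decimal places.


Total energy = mass * CV = 6041 * 15.2 = 91823.2 MJ
Useful energy = total * eta = 91823.2 * 0.34 = 31219.89 MJ
Convert to kWh: 31219.89 / 3.6
Useful energy = 8672.19 kWh

8672.19


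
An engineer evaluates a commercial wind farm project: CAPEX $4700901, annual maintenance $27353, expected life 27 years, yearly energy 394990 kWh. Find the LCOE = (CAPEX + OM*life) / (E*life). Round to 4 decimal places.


Total cost = CAPEX + OM * lifetime = 4700901 + 27353 * 27 = 4700901 + 738531 = 5439432
Total generation = annual * lifetime = 394990 * 27 = 10664730 kWh
LCOE = 5439432 / 10664730
LCOE = 0.5100 $/kWh

0.5100


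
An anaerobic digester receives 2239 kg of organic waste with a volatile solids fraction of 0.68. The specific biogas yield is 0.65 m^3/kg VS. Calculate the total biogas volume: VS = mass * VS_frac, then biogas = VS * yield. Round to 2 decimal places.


Compute volatile solids:
  VS = mass * VS_fraction = 2239 * 0.68 = 1522.52 kg
Calculate biogas volume:
  Biogas = VS * specific_yield = 1522.52 * 0.65
  Biogas = 989.64 m^3

989.64


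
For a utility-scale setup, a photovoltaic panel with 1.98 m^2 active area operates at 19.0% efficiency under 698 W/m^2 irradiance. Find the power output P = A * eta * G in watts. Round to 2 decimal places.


Use the solar power formula P = A * eta * G.
Given: A = 1.98 m^2, eta = 0.19, G = 698 W/m^2
P = 1.98 * 0.19 * 698
P = 262.59 W

262.59


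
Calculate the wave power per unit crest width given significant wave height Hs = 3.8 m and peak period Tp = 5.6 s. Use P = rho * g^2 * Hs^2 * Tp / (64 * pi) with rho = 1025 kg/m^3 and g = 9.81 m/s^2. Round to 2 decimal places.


Apply wave power formula:
  g^2 = 9.81^2 = 96.2361
  Hs^2 = 3.8^2 = 14.44
  Numerator = rho * g^2 * Hs^2 * Tp = 1025 * 96.2361 * 14.44 * 5.6 = 7976586.89
  Denominator = 64 * pi = 201.0619
  P = 7976586.89 / 201.0619 = 39672.29 W/m

39672.29


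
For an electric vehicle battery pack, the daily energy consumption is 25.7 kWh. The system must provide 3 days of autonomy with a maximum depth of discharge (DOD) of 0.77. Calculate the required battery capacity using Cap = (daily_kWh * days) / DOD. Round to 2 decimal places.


Total energy needed = daily * days = 25.7 * 3 = 77.1 kWh
Account for depth of discharge:
  Cap = total_energy / DOD = 77.1 / 0.77
  Cap = 100.13 kWh

100.13


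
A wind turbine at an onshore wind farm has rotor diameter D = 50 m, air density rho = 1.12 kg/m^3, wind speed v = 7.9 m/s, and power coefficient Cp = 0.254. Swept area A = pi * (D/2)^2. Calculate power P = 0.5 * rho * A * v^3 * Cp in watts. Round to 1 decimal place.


Step 1 -- Compute swept area:
  A = pi * (D/2)^2 = pi * (50/2)^2 = 1963.5 m^2
Step 2 -- Apply wind power equation:
  P = 0.5 * rho * A * v^3 * Cp
  v^3 = 7.9^3 = 493.039
  P = 0.5 * 1.12 * 1963.5 * 493.039 * 0.254
  P = 137699.7 W

137699.7


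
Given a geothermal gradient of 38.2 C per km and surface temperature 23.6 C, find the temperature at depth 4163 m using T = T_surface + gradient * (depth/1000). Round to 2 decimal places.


Convert depth to km: 4163 / 1000 = 4.163 km
Temperature increase = gradient * depth_km = 38.2 * 4.163 = 159.03 C
Temperature at depth = T_surface + delta_T = 23.6 + 159.03
T = 182.63 C

182.63


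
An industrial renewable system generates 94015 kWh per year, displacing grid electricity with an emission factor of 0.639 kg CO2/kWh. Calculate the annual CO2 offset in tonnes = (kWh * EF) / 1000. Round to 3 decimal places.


CO2 offset in kg = generation * emission_factor
CO2 offset = 94015 * 0.639 = 60075.59 kg
Convert to tonnes:
  CO2 offset = 60075.59 / 1000 = 60.076 tonnes

60.076


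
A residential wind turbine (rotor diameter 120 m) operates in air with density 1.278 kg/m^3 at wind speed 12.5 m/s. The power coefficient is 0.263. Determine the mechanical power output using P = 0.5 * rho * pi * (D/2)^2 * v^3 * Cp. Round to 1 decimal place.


Step 1 -- Compute swept area:
  A = pi * (D/2)^2 = pi * (120/2)^2 = 11309.73 m^2
Step 2 -- Apply wind power equation:
  P = 0.5 * rho * A * v^3 * Cp
  v^3 = 12.5^3 = 1953.125
  P = 0.5 * 1.278 * 11309.73 * 1953.125 * 0.263
  P = 3712265.4 W

3712265.4


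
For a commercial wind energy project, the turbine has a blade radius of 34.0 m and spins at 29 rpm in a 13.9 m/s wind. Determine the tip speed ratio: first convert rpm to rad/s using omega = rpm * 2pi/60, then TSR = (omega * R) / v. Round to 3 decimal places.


Convert rotational speed to rad/s:
  omega = 29 * 2 * pi / 60 = 3.0369 rad/s
Compute tip speed:
  v_tip = omega * R = 3.0369 * 34.0 = 103.254 m/s
Tip speed ratio:
  TSR = v_tip / v_wind = 103.254 / 13.9 = 7.428

7.428


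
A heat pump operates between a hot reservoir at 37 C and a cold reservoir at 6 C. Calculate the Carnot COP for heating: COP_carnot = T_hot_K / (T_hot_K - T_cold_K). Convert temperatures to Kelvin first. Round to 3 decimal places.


Convert to Kelvin:
  T_hot = 37 + 273.15 = 310.15 K
  T_cold = 6 + 273.15 = 279.15 K
Apply Carnot COP formula:
  COP = T_hot_K / (T_hot_K - T_cold_K) = 310.15 / 31.0
  COP = 10.005

10.005


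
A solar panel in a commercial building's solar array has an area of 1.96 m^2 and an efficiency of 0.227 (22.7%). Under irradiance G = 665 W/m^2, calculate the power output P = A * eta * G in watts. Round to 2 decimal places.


Use the solar power formula P = A * eta * G.
Given: A = 1.96 m^2, eta = 0.227, G = 665 W/m^2
P = 1.96 * 0.227 * 665
P = 295.87 W

295.87


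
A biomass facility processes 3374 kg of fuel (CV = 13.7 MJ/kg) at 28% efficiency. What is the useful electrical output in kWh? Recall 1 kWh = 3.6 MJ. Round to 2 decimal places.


Total energy = mass * CV = 3374 * 13.7 = 46223.8 MJ
Useful energy = total * eta = 46223.8 * 0.28 = 12942.66 MJ
Convert to kWh: 12942.66 / 3.6
Useful energy = 3595.18 kWh

3595.18


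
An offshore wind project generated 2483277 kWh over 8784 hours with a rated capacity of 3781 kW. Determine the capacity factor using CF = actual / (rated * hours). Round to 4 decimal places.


Capacity factor = actual output / maximum possible output
Maximum possible = rated * hours = 3781 * 8784 = 33212304 kWh
CF = 2483277 / 33212304
CF = 0.0748

0.0748


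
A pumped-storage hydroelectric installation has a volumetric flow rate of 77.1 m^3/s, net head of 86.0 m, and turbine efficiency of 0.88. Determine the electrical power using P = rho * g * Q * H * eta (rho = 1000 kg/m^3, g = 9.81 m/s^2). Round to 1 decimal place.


Apply the hydropower formula P = rho * g * Q * H * eta
rho * g = 1000 * 9.81 = 9810.0
P = 9810.0 * 77.1 * 86.0 * 0.88
P = 57240643.7 W

57240643.7


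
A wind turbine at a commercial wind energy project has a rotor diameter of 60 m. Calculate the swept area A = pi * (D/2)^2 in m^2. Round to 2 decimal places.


Compute the rotor radius:
  r = D / 2 = 60 / 2 = 30.0 m
Calculate swept area:
  A = pi * r^2 = pi * 30.0^2
  A = 2827.43 m^2

2827.43


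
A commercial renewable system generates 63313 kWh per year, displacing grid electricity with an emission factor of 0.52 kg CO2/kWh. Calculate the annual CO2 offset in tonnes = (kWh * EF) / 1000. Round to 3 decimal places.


CO2 offset in kg = generation * emission_factor
CO2 offset = 63313 * 0.52 = 32922.76 kg
Convert to tonnes:
  CO2 offset = 32922.76 / 1000 = 32.923 tonnes

32.923


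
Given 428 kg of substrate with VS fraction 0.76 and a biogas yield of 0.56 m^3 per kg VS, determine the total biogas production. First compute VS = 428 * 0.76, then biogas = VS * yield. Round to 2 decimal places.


Compute volatile solids:
  VS = mass * VS_fraction = 428 * 0.76 = 325.28 kg
Calculate biogas volume:
  Biogas = VS * specific_yield = 325.28 * 0.56
  Biogas = 182.16 m^3

182.16


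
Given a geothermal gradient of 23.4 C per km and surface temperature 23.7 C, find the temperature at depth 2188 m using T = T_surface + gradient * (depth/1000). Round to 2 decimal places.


Convert depth to km: 2188 / 1000 = 2.188 km
Temperature increase = gradient * depth_km = 23.4 * 2.188 = 51.2 C
Temperature at depth = T_surface + delta_T = 23.7 + 51.2
T = 74.90 C

74.90


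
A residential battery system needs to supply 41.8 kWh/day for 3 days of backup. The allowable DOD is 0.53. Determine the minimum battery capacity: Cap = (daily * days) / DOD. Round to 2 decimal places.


Total energy needed = daily * days = 41.8 * 3 = 125.4 kWh
Account for depth of discharge:
  Cap = total_energy / DOD = 125.4 / 0.53
  Cap = 236.60 kWh

236.60


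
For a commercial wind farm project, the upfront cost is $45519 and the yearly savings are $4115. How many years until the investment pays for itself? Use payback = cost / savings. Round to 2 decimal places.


Simple payback period = initial cost / annual savings
Payback = 45519 / 4115
Payback = 11.06 years

11.06


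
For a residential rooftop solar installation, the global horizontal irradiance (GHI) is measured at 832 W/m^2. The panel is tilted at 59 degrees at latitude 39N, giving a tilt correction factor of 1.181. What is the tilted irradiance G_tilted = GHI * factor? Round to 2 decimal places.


Identify the given values:
  GHI = 832 W/m^2, tilt correction factor = 1.181
Apply the formula G_tilted = GHI * factor:
  G_tilted = 832 * 1.181
  G_tilted = 982.59 W/m^2

982.59


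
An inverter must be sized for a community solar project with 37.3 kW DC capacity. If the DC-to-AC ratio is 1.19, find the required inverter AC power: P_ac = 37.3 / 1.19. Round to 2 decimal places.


The inverter AC capacity is determined by the DC/AC ratio.
Given: P_dc = 37.3 kW, DC/AC ratio = 1.19
P_ac = P_dc / ratio = 37.3 / 1.19
P_ac = 31.34 kW

31.34


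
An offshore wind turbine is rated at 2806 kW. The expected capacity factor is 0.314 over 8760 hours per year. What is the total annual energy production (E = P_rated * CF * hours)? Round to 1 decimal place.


Annual energy = rated_kW * capacity_factor * hours_per_year
Given: P_rated = 2806 kW, CF = 0.314, hours = 8760
E = 2806 * 0.314 * 8760
E = 7718295.8 kWh

7718295.8


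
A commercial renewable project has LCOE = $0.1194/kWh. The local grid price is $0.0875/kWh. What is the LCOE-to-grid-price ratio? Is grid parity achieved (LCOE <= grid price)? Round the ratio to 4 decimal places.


Compare LCOE to grid price:
  LCOE = $0.1194/kWh, Grid price = $0.0875/kWh
  Ratio = LCOE / grid_price = 0.1194 / 0.0875 = 1.3646
  Grid parity achieved (ratio <= 1)? no

1.3646


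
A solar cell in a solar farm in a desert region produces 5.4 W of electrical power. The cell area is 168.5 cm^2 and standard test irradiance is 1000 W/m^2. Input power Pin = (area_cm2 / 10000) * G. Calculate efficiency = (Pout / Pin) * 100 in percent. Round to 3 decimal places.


First compute the input power:
  Pin = area_cm2 / 10000 * G = 168.5 / 10000 * 1000 = 16.85 W
Then compute efficiency:
  Efficiency = (Pout / Pin) * 100 = (5.4 / 16.85) * 100
  Efficiency = 32.047%

32.047


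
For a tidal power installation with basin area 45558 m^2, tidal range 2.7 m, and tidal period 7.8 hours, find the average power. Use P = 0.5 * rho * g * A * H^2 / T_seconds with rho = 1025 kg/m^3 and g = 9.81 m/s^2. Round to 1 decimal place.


Convert period to seconds: T = 7.8 * 3600 = 28080.0 s
H^2 = 2.7^2 = 7.29
P = 0.5 * rho * g * A * H^2 / T
P = 0.5 * 1025 * 9.81 * 45558 * 7.29 / 28080.0
P = 59464.5 W

59464.5


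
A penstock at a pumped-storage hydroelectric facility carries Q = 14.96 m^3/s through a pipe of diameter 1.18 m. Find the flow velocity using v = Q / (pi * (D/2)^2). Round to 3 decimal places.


Compute pipe cross-sectional area:
  A = pi * (D/2)^2 = pi * (1.18/2)^2 = 1.0936 m^2
Calculate velocity:
  v = Q / A = 14.96 / 1.0936
  v = 13.680 m/s

13.680


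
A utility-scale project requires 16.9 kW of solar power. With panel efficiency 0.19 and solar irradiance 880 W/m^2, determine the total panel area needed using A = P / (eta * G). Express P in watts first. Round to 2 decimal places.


Convert target power to watts: P = 16.9 * 1000 = 16900.0 W
Compute denominator: eta * G = 0.19 * 880 = 167.2
Required area A = P / (eta * G) = 16900.0 / 167.2
A = 101.08 m^2

101.08


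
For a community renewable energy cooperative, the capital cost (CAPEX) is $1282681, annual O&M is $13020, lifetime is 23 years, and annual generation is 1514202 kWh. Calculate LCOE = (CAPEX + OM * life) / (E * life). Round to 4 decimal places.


Total cost = CAPEX + OM * lifetime = 1282681 + 13020 * 23 = 1282681 + 299460 = 1582141
Total generation = annual * lifetime = 1514202 * 23 = 34826646 kWh
LCOE = 1582141 / 34826646
LCOE = 0.0454 $/kWh

0.0454


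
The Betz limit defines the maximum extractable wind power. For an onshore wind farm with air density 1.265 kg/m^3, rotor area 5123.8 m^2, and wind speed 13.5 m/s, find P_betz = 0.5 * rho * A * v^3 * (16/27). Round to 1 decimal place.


The Betz coefficient Cp_max = 16/27 = 0.5926
v^3 = 13.5^3 = 2460.375
P_betz = 0.5 * rho * A * v^3 * Cp_max
P_betz = 0.5 * 1.265 * 5123.8 * 2460.375 * 0.5926
P_betz = 4725091.5 W

4725091.5
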